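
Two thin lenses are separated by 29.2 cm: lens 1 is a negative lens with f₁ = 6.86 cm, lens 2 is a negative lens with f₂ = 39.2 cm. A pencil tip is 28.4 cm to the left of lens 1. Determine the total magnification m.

m = +0.103

f₁ = −6.86 cm (diverging).
Lens 1: 1/d_i1 = 1/(-6.86) − 1/(28.4) = -0.1810, so d_i1 = -5.525 cm; m₁ = −d_i1/d_o1 = +0.1945.
d_o2 = 29.2 − (-5.525) = 34.73 cm.
f₂ = −39.2 cm (diverging).
Lens 2: 1/d_i2 = 1/(-39.2) − 1/(34.73) = -0.05430, so d_i2 = -18.41 cm; m₂ = −d_i2/d_o2 = +0.5302.
m = m₁·m₂ = (+0.1945)(+0.5302) = +0.103.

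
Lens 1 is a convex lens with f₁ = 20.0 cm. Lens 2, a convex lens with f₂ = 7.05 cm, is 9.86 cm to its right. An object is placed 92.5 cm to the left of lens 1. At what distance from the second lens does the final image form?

4.86 cm

Lens 1: 1/d_i1 = 1/f₁ − 1/d_o1 = 1/(20.0) − 1/(92.5) = 0.03919, so d_i1 = 25.52 cm.
The intermediate image is 25.52 cm to the right of lens 1, which lies 15.66 cm to the right of lens 2 — a virtual object — so d_o2 = −15.66 cm.
Lens 2: 1/d_i2 = 1/f₂ − 1/d_o2 = 1/(7.05) − 1/(-15.66) = 0.2057, so d_i2 = 4.86 cm.
The final image is real, 4.86 cm to the right of lens 2 (overall magnification ≈ -0.086).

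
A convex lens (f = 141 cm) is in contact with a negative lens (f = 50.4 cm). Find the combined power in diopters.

P = -1.27 D

P₁ = 1/f₁ = 1/(1.41 m) = +0.7092 D; P₂ = 1/f₂ = 1/(-0.504 m) = -1.984 D.
For thin lenses in contact, P = P₁ + P₂ = (+0.7092) + (-1.984) = -1.27 D.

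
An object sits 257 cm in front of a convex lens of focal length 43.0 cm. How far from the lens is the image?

Lens equation: 1/d_i = 1/f − 1/d_o = 1/(43.00) − 1/(257) = 0.02326 − 0.003891 = 0.01936, so d_i = 51.6 cm.
The image is real, inverted and reduced, on the far side of the lens.

51.6 cm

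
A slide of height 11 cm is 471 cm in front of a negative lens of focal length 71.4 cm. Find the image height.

1.45 cm

For a negative lens, f = -71.4 cm.
1/d_i = 1/f − 1/d_o = 1/(-71.40) − 1/(471) = -0.01613, so d_i = -62.00 cm.
m = −d_i/d_o = +0.1316.
|h_i| = |m|·h_o = 0.1316 × 11 = 1.45 cm. The image is virtual, upright and reduced, on the same side as the object.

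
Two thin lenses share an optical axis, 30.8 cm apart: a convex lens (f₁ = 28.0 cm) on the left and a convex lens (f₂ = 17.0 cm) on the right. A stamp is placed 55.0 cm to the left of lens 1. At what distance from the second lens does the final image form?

10.3 cm

Lens 1: 1/d_i1 = 1/f₁ − 1/d_o1 = 1/(28.0) − 1/(55.0) = 0.01753, so d_i1 = 57.04 cm.
The intermediate image is 57.04 cm to the right of lens 1, which lies 26.24 cm to the right of lens 2 — a virtual object — so d_o2 = −26.24 cm.
Lens 2: 1/d_i2 = 1/f₂ − 1/d_o2 = 1/(17.0) − 1/(-26.24) = 0.09693, so d_i2 = 10.3 cm.
The final image is real, 10.3 cm to the right of lens 2 (overall magnification ≈ -0.41).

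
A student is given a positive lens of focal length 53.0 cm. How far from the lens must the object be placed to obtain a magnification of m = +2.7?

33.4 cm

m = −d_i/d_o ⇒ d_i = −m·d_o.
1/f = 1/d_o + 1/d_i = 1/d_o − 1/(m·d_o) = (1 − 1/m)/d_o, so d_o = f(1 − 1/m) = (53.00)(1 − 1/(+2.7)) = 33.4 cm.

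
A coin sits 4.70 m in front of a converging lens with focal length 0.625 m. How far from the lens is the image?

0.721 m

Lens equation: 1/q = 1/f − 1/p = 1/(0.6250) − 1/(4.70) = 1.600 − 0.2128 = 1.387, so q = 0.721 m.
The image is real, inverted and reduced, on the far side of the lens.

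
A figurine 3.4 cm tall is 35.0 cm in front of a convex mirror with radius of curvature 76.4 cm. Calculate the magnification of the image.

m = +0.522

f = R/2 = 76.4/2 = 38.20 cm; for a convex mirror, f = -38.20 cm.
1/d_i = 1/f − 1/d_o = 1/(-38.20) − 1/(35.0) = -0.05475, so d_i = -18.27 cm.
m = −d_i/d_o = −(-18.27)/(35.0) = +0.522.
The image is virtual, upright and reduced, behind the mirror.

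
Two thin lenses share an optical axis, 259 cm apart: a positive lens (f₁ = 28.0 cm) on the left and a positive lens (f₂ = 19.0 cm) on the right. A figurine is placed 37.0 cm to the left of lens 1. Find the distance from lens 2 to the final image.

Lens 1: 1/d_i1 = 1/f₁ − 1/d_o1 = 1/(28.0) − 1/(37.0) = 0.008687, so d_i1 = 115.1 cm.
The intermediate image is 115.1 cm to the right of lens 1, which is 259 − (115.1) = 143.9 cm to the left of lens 2, so d_o2 = +143.9 cm.
Lens 2: 1/d_i2 = 1/f₂ − 1/d_o2 = 1/(19.0) − 1/(143.9) = 0.04568, so d_i2 = 21.9 cm.
The final image is real, 21.9 cm to the right of lens 2 (overall magnification ≈ 0.47).

21.9 cm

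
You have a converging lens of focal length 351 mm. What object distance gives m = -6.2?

408 mm

m = −d_i/d_o ⇒ d_i = −m·d_o.
1/f = 1/d_o + 1/d_i = 1/d_o − 1/(m·d_o) = (1 − 1/m)/d_o, so d_o = f(1 − 1/m) = (351.0)(1 − 1/(-6.2)) = 408 mm.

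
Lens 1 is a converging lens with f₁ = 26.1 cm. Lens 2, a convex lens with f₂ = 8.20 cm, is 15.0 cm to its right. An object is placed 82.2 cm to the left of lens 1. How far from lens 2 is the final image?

Lens 1: 1/d_i1 = 1/f₁ − 1/d_o1 = 1/(26.1) − 1/(82.2) = 0.02615, so d_i1 = 38.24 cm.
The intermediate image is 38.24 cm to the right of lens 1, which lies 23.24 cm to the right of lens 2 — a virtual object — so d_o2 = −23.24 cm.
Lens 2: 1/d_i2 = 1/f₂ − 1/d_o2 = 1/(8.20) − 1/(-23.24) = 0.1650, so d_i2 = 6.06 cm.
The final image is real, 6.06 cm to the right of lens 2 (overall magnification ≈ -0.12).

6.06 cm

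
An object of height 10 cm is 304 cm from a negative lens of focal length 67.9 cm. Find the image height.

For a negative lens, f = -67.9 cm.
1/d_i = 1/f − 1/d_o = 1/(-67.90) − 1/(304) = -0.01802, so d_i = -55.50 cm.
m = −d_i/d_o = +0.1826.
|h_i| = |m|·h_o = 0.1826 × 10 = 1.83 cm. The image is virtual, upright and reduced, on the same side as the object.

1.83 cm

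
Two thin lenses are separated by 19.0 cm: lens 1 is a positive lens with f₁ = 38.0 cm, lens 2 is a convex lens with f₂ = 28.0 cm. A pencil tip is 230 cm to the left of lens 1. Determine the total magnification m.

m = -0.102

Lens 1: 1/d_i1 = 1/(38.0) − 1/(230) = 0.02197, so d_i1 = 45.52 cm; m₁ = −d_i1/d_o1 = -0.1979.
d_o2 = 19.0 − (45.52) = -26.52 cm (virtual object).
Lens 2: 1/d_i2 = 1/(28.0) − 1/(-26.52) = 0.07342, so d_i2 = 13.62 cm; m₂ = −d_i2/d_o2 = +0.5136.
m = m₁·m₂ = (-0.1979)(+0.5136) = -0.102.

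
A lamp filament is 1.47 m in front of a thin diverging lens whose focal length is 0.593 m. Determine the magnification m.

For a diverging lens, f = -0.593 m.
1/d_i = 1/f − 1/d_o = 1/(-0.5930) − 1/(1.47) = -2.367, so d_i = -0.4225 m.
m = −d_i/d_o = −(-0.4225)/(1.47) = +0.287.
The image is virtual, upright and reduced, on the same side as the object.

m = +0.287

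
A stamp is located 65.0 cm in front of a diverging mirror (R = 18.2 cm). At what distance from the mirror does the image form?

7.98 cm

f = R/2 = 18.2/2 = 9.100 cm; for a diverging mirror, f = -9.100 cm.
Mirror equation: 1/q = 1/f − 1/p = 1/(-9.100) − 1/(65.0) = -0.1099 − 0.01538 = -0.1253, so q = -7.98 cm.
The image is virtual, upright and reduced, behind the mirror.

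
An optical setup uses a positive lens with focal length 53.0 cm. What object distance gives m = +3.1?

m = −d_i/d_o ⇒ d_i = −m·d_o.
1/f = 1/d_o + 1/d_i = 1/d_o − 1/(m·d_o) = (1 − 1/m)/d_o, so d_o = f(1 − 1/m) = (53.00)(1 − 1/(+3.1)) = 35.9 cm.

35.9 cm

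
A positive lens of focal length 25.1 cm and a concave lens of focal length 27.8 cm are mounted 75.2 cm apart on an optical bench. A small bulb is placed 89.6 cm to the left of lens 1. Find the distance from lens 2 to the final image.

16.5 cm

Lens 1: 1/d_i1 = 1/f₁ − 1/d_o1 = 1/(25.1) − 1/(89.6) = 0.02868, so d_i1 = 34.87 cm.
The intermediate image is 34.87 cm to the right of lens 1, which is 75.2 − (34.87) = 40.33 cm to the left of lens 2, so d_o2 = +40.33 cm.
Lens 2 is diverging, so f₂ = −27.8 cm.
Lens 2: 1/d_i2 = 1/f₂ − 1/d_o2 = 1/(-27.8) − 1/(40.33) = -0.06077, so d_i2 = -16.5 cm.
The final image is virtual, 16.5 cm to the left of lens 2 (overall magnification ≈ -0.16).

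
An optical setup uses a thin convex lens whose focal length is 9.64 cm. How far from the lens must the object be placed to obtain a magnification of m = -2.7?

13.2 cm

m = −d_i/d_o ⇒ d_i = −m·d_o.
1/f = 1/d_o + 1/d_i = 1/d_o − 1/(m·d_o) = (1 − 1/m)/d_o, so d_o = f(1 − 1/m) = (9.640)(1 − 1/(-2.7)) = 13.2 cm.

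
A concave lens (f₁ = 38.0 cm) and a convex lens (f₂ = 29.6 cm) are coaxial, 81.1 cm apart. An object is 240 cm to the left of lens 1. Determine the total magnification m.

m = -0.0480

f₁ = −38.0 cm (diverging).
Lens 1: 1/d_i1 = 1/(-38.0) − 1/(240) = -0.03048, so d_i1 = -32.81 cm; m₁ = −d_i1/d_o1 = +0.1367.
d_o2 = 81.1 − (-32.81) = 113.9 cm.
Lens 2: 1/d_i2 = 1/(29.6) − 1/(113.9) = 0.02500, so d_i2 = 39.99 cm; m₂ = −d_i2/d_o2 = -0.3511.
m = m₁·m₂ = (+0.1367)(-0.3511) = -0.0480.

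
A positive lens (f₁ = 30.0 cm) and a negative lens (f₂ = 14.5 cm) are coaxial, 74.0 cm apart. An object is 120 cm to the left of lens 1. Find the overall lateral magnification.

Lens 1: 1/d_i1 = 1/(30.0) − 1/(120) = 0.02500, so d_i1 = 40.00 cm; m₁ = −d_i1/d_o1 = -0.3333.
d_o2 = 74.0 − (40.00) = 34.00 cm.
f₂ = −14.5 cm (diverging).
Lens 2: 1/d_i2 = 1/(-14.5) − 1/(34.00) = -0.09838, so d_i2 = -10.16 cm; m₂ = −d_i2/d_o2 = +0.2990.
m = m₁·m₂ = (-0.3333)(+0.2990) = -0.0997.

m = -0.0997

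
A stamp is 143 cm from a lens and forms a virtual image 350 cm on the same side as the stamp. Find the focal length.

Virtual image ⇒ d_i = −350 cm.
1/f = 1/d_o + 1/d_i = 1/(143) + 1/(-350) = 0.004136, so f = 242 cm.
Since f is positive, the lens is converging.

f = 242 cm (converging)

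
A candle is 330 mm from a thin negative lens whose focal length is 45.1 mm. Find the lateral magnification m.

For a negative lens, f = -45.1 mm.
1/d_i = 1/f − 1/d_o = 1/(-45.10) − 1/(330) = -0.02520, so d_i = -39.68 mm.
m = −d_i/d_o = −(-39.68)/(330) = +0.120.
The image is virtual, upright and reduced, on the same side as the object.

m = +0.120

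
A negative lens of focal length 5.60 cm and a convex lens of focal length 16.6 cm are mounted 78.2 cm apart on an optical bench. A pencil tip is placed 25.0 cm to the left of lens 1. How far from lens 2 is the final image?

Lens 1 is diverging, so f₁ = −5.60 cm.
Lens 1: 1/d_i1 = 1/f₁ − 1/d_o1 = 1/(-5.60) − 1/(25.0) = -0.2186, so d_i1 = -4.575 cm.
The intermediate image is 4.575 cm to the left of lens 1 (virtual), which is 78.2 − (-4.575) = 82.78 cm to the left of lens 2, so d_o2 = +82.78 cm.
Lens 2: 1/d_i2 = 1/f₂ − 1/d_o2 = 1/(16.6) − 1/(82.78) = 0.04816, so d_i2 = 20.8 cm.
The final image is real, 20.8 cm to the right of lens 2 (overall magnification ≈ -0.046).

20.8 cm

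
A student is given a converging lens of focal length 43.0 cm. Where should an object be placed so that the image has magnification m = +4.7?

m = −d_i/d_o ⇒ d_i = −m·d_o.
1/f = 1/d_o + 1/d_i = 1/d_o − 1/(m·d_o) = (1 − 1/m)/d_o, so d_o = f(1 − 1/m) = (43.00)(1 − 1/(+4.7)) = 33.9 cm.

33.9 cm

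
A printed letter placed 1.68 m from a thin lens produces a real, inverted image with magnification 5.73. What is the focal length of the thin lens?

f = 1.43 m (converging)

m = −d_i/d_o ⇒ d_i = −m·d_o = −(-5.73)·(1.68) = 9.626 m.
1/f = 1/d_o + 1/d_i = 1/(1.68) + 1/(9.626) = 0.6991, so f = 1.43 m.
Since f is positive, the thin lens is converging.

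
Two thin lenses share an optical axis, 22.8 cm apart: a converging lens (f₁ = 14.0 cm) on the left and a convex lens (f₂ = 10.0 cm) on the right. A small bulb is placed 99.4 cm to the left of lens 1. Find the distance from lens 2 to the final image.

18.6 cm

Lens 1: 1/d_i1 = 1/f₁ − 1/d_o1 = 1/(14.0) − 1/(99.4) = 0.06137, so d_i1 = 16.30 cm.
The intermediate image is 16.30 cm to the right of lens 1, which is 22.8 − (16.30) = 6.500 cm to the left of lens 2, so d_o2 = +6.500 cm.
Lens 2: 1/d_i2 = 1/f₂ − 1/d_o2 = 1/(10.0) − 1/(6.500) = -0.05385, so d_i2 = -18.6 cm.
The final image is virtual, 18.6 cm to the left of lens 2 (overall magnification ≈ -0.47).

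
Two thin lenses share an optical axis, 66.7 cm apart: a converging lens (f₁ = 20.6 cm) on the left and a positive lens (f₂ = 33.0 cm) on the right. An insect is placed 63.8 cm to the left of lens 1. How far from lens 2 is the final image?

Lens 1: 1/d_i1 = 1/f₁ − 1/d_o1 = 1/(20.6) − 1/(63.8) = 0.03287, so d_i1 = 30.42 cm.
The intermediate image is 30.42 cm to the right of lens 1, which is 66.7 − (30.42) = 36.28 cm to the left of lens 2, so d_o2 = +36.28 cm.
Lens 2: 1/d_i2 = 1/f₂ − 1/d_o2 = 1/(33.0) − 1/(36.28) = 0.002740, so d_i2 = 365 cm.
The final image is real, 365 cm to the right of lens 2 (overall magnification ≈ 4.8).

365 cm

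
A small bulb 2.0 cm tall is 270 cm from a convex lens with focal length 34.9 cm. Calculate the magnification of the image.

m = -0.148

1/d_i = 1/f − 1/d_o = 1/(34.90) − 1/(270) = 0.02495, so d_i = 40.08 cm.
m = −d_i/d_o = −(40.08)/(270) = -0.148.
The image is real, inverted and reduced, on the far side of the lens.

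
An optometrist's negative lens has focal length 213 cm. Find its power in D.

P = -0.469 D

For a negative lens, f = −213 cm.
f = -213 cm = -2.13 m.
P = 1/f = 1/(-2.13 m) = -0.469 D.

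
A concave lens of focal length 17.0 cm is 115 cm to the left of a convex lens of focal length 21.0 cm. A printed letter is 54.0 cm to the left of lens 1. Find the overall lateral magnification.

m = -0.0470

f₁ = −17.0 cm (diverging).
Lens 1: 1/d_i1 = 1/(-17.0) − 1/(54.0) = -0.07734, so d_i1 = -12.93 cm; m₁ = −d_i1/d_o1 = +0.2394.
d_o2 = 115 − (-12.93) = 127.9 cm.
Lens 2: 1/d_i2 = 1/(21.0) − 1/(127.9) = 0.03980, so d_i2 = 25.13 cm; m₂ = −d_i2/d_o2 = -0.1964.
m = m₁·m₂ = (+0.2394)(-0.1964) = -0.0470.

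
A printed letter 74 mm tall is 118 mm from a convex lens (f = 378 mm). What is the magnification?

1/d_i = 1/f − 1/d_o = 1/(378.0) − 1/(118) = -0.005829, so d_i = -171.6 mm.
m = −d_i/d_o = −(-171.6)/(118) = +1.45.
The image is virtual, upright and enlarged, on the same side as the object.

m = +1.45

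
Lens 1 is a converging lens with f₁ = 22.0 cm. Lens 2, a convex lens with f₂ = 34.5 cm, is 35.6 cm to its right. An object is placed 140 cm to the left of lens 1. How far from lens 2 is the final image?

13.1 cm

Lens 1: 1/d_i1 = 1/f₁ − 1/d_o1 = 1/(22.0) − 1/(140) = 0.03831, so d_i1 = 26.10 cm.
The intermediate image is 26.10 cm to the right of lens 1, which is 35.6 − (26.10) = 9.500 cm to the left of lens 2, so d_o2 = +9.500 cm.
Lens 2: 1/d_i2 = 1/f₂ − 1/d_o2 = 1/(34.5) − 1/(9.500) = -0.07628, so d_i2 = -13.1 cm.
The final image is virtual, 13.1 cm to the left of lens 2 (overall magnification ≈ -0.26).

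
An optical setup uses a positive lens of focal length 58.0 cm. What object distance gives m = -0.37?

215 cm

m = −d_i/d_o ⇒ d_i = −m·d_o.
1/f = 1/d_o + 1/d_i = 1/d_o − 1/(m·d_o) = (1 − 1/m)/d_o, so d_o = f(1 − 1/m) = (58.00)(1 − 1/(-0.37)) = 215 cm.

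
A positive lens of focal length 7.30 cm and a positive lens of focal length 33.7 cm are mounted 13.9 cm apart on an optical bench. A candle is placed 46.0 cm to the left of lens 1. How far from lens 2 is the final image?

Lens 1: 1/d_i1 = 1/f₁ − 1/d_o1 = 1/(7.30) − 1/(46.0) = 0.1152, so d_i1 = 8.677 cm.
The intermediate image is 8.677 cm to the right of lens 1, which is 13.9 − (8.677) = 5.223 cm to the left of lens 2, so d_o2 = +5.223 cm.
Lens 2: 1/d_i2 = 1/f₂ − 1/d_o2 = 1/(33.7) − 1/(5.223) = -0.1618, so d_i2 = -6.18 cm.
The final image is virtual, 6.18 cm to the left of lens 2 (overall magnification ≈ -0.22).

6.18 cm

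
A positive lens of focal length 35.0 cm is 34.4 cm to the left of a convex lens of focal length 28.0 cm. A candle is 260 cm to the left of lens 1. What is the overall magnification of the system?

m = -0.128

Lens 1: 1/d_i1 = 1/(35.0) − 1/(260) = 0.02473, so d_i1 = 40.44 cm; m₁ = −d_i1/d_o1 = -0.1555.
d_o2 = 34.4 − (40.44) = -6.040 cm (virtual object).
Lens 2: 1/d_i2 = 1/(28.0) − 1/(-6.040) = 0.2013, so d_i2 = 4.968 cm; m₂ = −d_i2/d_o2 = +0.8226.
m = m₁·m₂ = (-0.1555)(+0.8226) = -0.128.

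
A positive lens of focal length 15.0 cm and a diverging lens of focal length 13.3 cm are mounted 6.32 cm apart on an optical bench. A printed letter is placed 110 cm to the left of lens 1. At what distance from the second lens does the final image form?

65.3 cm

Lens 1: 1/d_i1 = 1/f₁ − 1/d_o1 = 1/(15.0) − 1/(110) = 0.05758, so d_i1 = 17.37 cm.
The intermediate image is 17.37 cm to the right of lens 1, which lies 11.05 cm to the right of lens 2 — a virtual object — so d_o2 = −11.05 cm.
Lens 2 is diverging, so f₂ = −13.3 cm.
Lens 2: 1/d_i2 = 1/f₂ − 1/d_o2 = 1/(-13.3) − 1/(-11.05) = 0.01531, so d_i2 = 65.3 cm.
The final image is real, 65.3 cm to the right of lens 2 (overall magnification ≈ -0.93).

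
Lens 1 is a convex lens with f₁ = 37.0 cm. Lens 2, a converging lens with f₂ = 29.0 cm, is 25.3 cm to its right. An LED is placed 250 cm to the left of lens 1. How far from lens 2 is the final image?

11.2 cm

Lens 1: 1/d_i1 = 1/f₁ − 1/d_o1 = 1/(37.0) − 1/(250) = 0.02303, so d_i1 = 43.43 cm.
The intermediate image is 43.43 cm to the right of lens 1, which lies 18.13 cm to the right of lens 2 — a virtual object — so d_o2 = −18.13 cm.
Lens 2: 1/d_i2 = 1/f₂ − 1/d_o2 = 1/(29.0) − 1/(-18.13) = 0.08964, so d_i2 = 11.2 cm.
The final image is real, 11.2 cm to the right of lens 2 (overall magnification ≈ -0.11).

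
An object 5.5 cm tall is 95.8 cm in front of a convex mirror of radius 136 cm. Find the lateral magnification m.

f = R/2 = 136/2 = 68.00 cm; for a convex mirror, f = -68.00 cm.
1/d_i = 1/f − 1/d_o = 1/(-68.00) − 1/(95.8) = -0.02514, so d_i = -39.77 cm.
m = −d_i/d_o = −(-39.77)/(95.8) = +0.415.
The image is virtual, upright and reduced, behind the mirror.

m = +0.415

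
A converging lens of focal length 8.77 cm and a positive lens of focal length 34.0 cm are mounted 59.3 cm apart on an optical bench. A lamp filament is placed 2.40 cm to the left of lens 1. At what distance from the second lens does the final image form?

74.4 cm

Lens 1: 1/d_i1 = 1/f₁ − 1/d_o1 = 1/(8.77) − 1/(2.40) = -0.3026, so d_i1 = -3.304 cm.
The intermediate image is 3.304 cm to the left of lens 1 (virtual), which is 59.3 − (-3.304) = 62.60 cm to the left of lens 2, so d_o2 = +62.60 cm.
Lens 2: 1/d_i2 = 1/f₂ − 1/d_o2 = 1/(34.0) − 1/(62.60) = 0.01344, so d_i2 = 74.4 cm.
The final image is real, 74.4 cm to the right of lens 2 (overall magnification ≈ -1.6).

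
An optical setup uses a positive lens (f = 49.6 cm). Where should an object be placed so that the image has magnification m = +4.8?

39.3 cm

m = −d_i/d_o ⇒ d_i = −m·d_o.
1/f = 1/d_o + 1/d_i = 1/d_o − 1/(m·d_o) = (1 − 1/m)/d_o, so d_o = f(1 − 1/m) = (49.60)(1 − 1/(+4.8)) = 39.3 cm.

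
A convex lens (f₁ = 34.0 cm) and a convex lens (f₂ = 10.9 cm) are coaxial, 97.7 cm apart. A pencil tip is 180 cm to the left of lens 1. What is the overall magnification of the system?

m = +0.0566

Lens 1: 1/d_i1 = 1/(34.0) − 1/(180) = 0.02386, so d_i1 = 41.92 cm; m₁ = −d_i1/d_o1 = -0.2329.
d_o2 = 97.7 − (41.92) = 55.78 cm.
Lens 2: 1/d_i2 = 1/(10.9) − 1/(55.78) = 0.07382, so d_i2 = 13.55 cm; m₂ = −d_i2/d_o2 = -0.2429.
m = m₁·m₂ = (-0.2329)(-0.2429) = +0.0566.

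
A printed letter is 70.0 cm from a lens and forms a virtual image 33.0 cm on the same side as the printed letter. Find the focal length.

Virtual image ⇒ d_i = −33.0 cm.
1/f = 1/d_o + 1/d_i = 1/(70.0) + 1/(-33.0) = -0.01602, so f = -62.4 cm.
Since f is negative, the lens is diverging.

f = -62.4 cm (diverging)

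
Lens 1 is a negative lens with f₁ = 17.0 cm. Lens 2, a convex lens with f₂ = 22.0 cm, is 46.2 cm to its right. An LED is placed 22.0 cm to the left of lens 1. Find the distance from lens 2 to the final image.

Lens 1 is diverging, so f₁ = −17.0 cm.
Lens 1: 1/d_i1 = 1/f₁ − 1/d_o1 = 1/(-17.0) − 1/(22.0) = -0.1043, so d_i1 = -9.590 cm.
The intermediate image is 9.590 cm to the left of lens 1 (virtual), which is 46.2 − (-9.590) = 55.79 cm to the left of lens 2, so d_o2 = +55.79 cm.
Lens 2: 1/d_i2 = 1/f₂ − 1/d_o2 = 1/(22.0) − 1/(55.79) = 0.02753, so d_i2 = 36.3 cm.
The final image is real, 36.3 cm to the right of lens 2 (overall magnification ≈ -0.28).

36.3 cm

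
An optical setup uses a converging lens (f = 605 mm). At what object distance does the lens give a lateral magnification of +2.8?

m = −d_i/d_o ⇒ d_i = −m·d_o.
1/f = 1/d_o + 1/d_i = 1/d_o − 1/(m·d_o) = (1 − 1/m)/d_o, so d_o = f(1 − 1/m) = (605.0)(1 − 1/(+2.8)) = 389 mm.

389 mm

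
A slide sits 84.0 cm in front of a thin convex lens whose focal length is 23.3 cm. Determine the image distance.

32.2 cm

Thin-lens equation: 1/v = 1/f − 1/u = 1/(23.30) − 1/(84.0) = 0.04292 − 0.01190 = 0.03101, so v = 32.2 cm.
The image is real, inverted and reduced, on the far side of the lens.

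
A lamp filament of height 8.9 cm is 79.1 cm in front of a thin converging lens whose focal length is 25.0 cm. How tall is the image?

1/d_i = 1/f − 1/d_o = 1/(25.00) − 1/(79.1) = 0.02736, so d_i = 36.55 cm.
m = −d_i/d_o = -0.4621.
|h_i| = |m|·h_o = 0.4621 × 8.9 = 4.11 cm. The image is real, inverted and reduced, on the far side of the lens.

4.11 cm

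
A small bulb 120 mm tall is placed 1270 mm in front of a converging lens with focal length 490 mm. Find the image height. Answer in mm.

75.4 mm

1/d_i = 1/f − 1/d_o = 1/(490.0) − 1/(1270) = 0.001253, so d_i = 797.8 mm.
m = −d_i/d_o = -0.6282.
|h_i| = |m|·h_o = 0.6282 × 120 = 75.4 mm. The image is real, inverted and reduced, on the far side of the lens.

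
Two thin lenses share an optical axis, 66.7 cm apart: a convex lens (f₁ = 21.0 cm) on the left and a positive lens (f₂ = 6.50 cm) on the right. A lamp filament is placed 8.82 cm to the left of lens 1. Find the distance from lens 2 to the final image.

Lens 1: 1/d_i1 = 1/f₁ − 1/d_o1 = 1/(21.0) − 1/(8.82) = -0.06576, so d_i1 = -15.21 cm.
The intermediate image is 15.21 cm to the left of lens 1 (virtual), which is 66.7 − (-15.21) = 81.91 cm to the left of lens 2, so d_o2 = +81.91 cm.
Lens 2: 1/d_i2 = 1/f₂ − 1/d_o2 = 1/(6.50) − 1/(81.91) = 0.1416, so d_i2 = 7.06 cm.
The final image is real, 7.06 cm to the right of lens 2 (overall magnification ≈ -0.15).

7.06 cm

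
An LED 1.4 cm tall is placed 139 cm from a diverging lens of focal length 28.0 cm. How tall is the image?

For a diverging lens, f = -28.0 cm.
1/d_i = 1/f − 1/d_o = 1/(-28.00) − 1/(139) = -0.04291, so d_i = -23.31 cm.
m = −d_i/d_o = +0.1677.
|h_i| = |m|·h_o = 0.1677 × 1.4 = 0.235 cm. The image is virtual, upright and reduced, on the same side as the object.

0.235 cm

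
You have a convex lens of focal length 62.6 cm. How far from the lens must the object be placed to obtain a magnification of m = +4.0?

47.0 cm

m = −d_i/d_o ⇒ d_i = −m·d_o.
1/f = 1/d_o + 1/d_i = 1/d_o − 1/(m·d_o) = (1 − 1/m)/d_o, so d_o = f(1 − 1/m) = (62.60)(1 − 1/(+4.0)) = 47.0 cm.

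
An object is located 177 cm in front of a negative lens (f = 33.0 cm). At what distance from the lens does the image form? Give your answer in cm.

27.8 cm

For a negative lens, f = -33.0 cm.
Lens equation: 1/d_i = 1/f − 1/d_o = 1/(-33.00) − 1/(177) = -0.03030 − 0.005650 = -0.03595, so d_i = -27.8 cm.
The image is virtual, upright and reduced, on the same side as the object.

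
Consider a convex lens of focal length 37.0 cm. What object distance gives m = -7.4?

42.0 cm

m = −d_i/d_o ⇒ d_i = −m·d_o.
1/f = 1/d_o + 1/d_i = 1/d_o − 1/(m·d_o) = (1 − 1/m)/d_o, so d_o = f(1 − 1/m) = (37.00)(1 − 1/(-7.4)) = 42.0 cm.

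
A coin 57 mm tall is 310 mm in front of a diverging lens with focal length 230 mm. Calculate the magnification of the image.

m = +0.426

For a diverging lens, f = -230 mm.
1/d_i = 1/f − 1/d_o = 1/(-230.0) − 1/(310) = -0.007574, so d_i = -132.0 mm.
m = −d_i/d_o = −(-132.0)/(310) = +0.426.
The image is virtual, upright and reduced, on the same side as the object.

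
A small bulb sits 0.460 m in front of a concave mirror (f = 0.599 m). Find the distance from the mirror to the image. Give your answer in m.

Mirror equation: 1/v = 1/f − 1/u = 1/(0.5990) − 1/(0.460) = 1.669 − 2.174 = -0.5045, so v = -1.98 m.
The image is virtual, upright and enlarged, behind the mirror.

1.98 m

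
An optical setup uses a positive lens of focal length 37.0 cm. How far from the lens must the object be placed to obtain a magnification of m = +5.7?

m = −d_i/d_o ⇒ d_i = −m·d_o.
1/f = 1/d_o + 1/d_i = 1/d_o − 1/(m·d_o) = (1 − 1/m)/d_o, so d_o = f(1 − 1/m) = (37.00)(1 − 1/(+5.7)) = 30.5 cm.

30.5 cm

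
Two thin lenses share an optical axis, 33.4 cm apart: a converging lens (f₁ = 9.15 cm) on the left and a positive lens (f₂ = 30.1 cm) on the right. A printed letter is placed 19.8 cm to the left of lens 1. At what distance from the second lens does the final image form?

36.0 cm

Lens 1: 1/d_i1 = 1/f₁ − 1/d_o1 = 1/(9.15) − 1/(19.8) = 0.05878, so d_i1 = 17.01 cm.
The intermediate image is 17.01 cm to the right of lens 1, which is 33.4 − (17.01) = 16.39 cm to the left of lens 2, so d_o2 = +16.39 cm.
Lens 2: 1/d_i2 = 1/f₂ − 1/d_o2 = 1/(30.1) − 1/(16.39) = -0.02779, so d_i2 = -36.0 cm.
The final image is virtual, 36.0 cm to the left of lens 2 (overall magnification ≈ -1.9).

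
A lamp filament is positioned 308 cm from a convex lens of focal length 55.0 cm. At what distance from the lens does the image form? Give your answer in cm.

67.0 cm

Thin-lens equation: 1/v = 1/f − 1/u = 1/(55.00) − 1/(308) = 0.01818 − 0.003247 = 0.01494, so v = 67.0 cm.
The image is real, inverted and reduced, on the far side of the lens.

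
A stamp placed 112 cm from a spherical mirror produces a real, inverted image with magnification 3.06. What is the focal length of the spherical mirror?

m = −d_i/d_o ⇒ d_i = −m·d_o = −(-3.06)·(112) = 342.7 cm.
1/f = 1/d_o + 1/d_i = 1/(112) + 1/(342.7) = 0.01185, so f = 84.4 cm.
Since f is positive, the spherical mirror is concave.

f = 84.4 cm (concave)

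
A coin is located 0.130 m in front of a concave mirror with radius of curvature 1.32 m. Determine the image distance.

0.162 m

f = R/2 = 1.32/2 = 0.6600 m.
Mirror equation: 1/v = 1/f − 1/u = 1/(0.6600) − 1/(0.130) = 1.515 − 7.692 = -6.177, so v = -0.162 m.
The image is virtual, upright and enlarged, behind the mirror.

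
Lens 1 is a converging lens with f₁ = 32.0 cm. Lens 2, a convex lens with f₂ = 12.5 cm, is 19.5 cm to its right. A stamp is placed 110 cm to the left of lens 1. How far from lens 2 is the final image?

8.40 cm

Lens 1: 1/d_i1 = 1/f₁ − 1/d_o1 = 1/(32.0) − 1/(110) = 0.02216, so d_i1 = 45.13 cm.
The intermediate image is 45.13 cm to the right of lens 1, which lies 25.63 cm to the right of lens 2 — a virtual object — so d_o2 = −25.63 cm.
Lens 2: 1/d_i2 = 1/f₂ − 1/d_o2 = 1/(12.5) − 1/(-25.63) = 0.1190, so d_i2 = 8.40 cm.
The final image is real, 8.40 cm to the right of lens 2 (overall magnification ≈ -0.13).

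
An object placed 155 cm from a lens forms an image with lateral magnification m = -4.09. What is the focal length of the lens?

m = −d_i/d_o ⇒ d_i = −m·d_o = −(-4.09)·(155) = 633.9 cm.
1/f = 1/d_o + 1/d_i = 1/(155) + 1/(633.9) = 0.008029, so f = 125 cm.
Since f is positive, the lens is converging.

f = 125 cm (converging)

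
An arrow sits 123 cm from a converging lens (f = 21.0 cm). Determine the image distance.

25.3 cm

Thin-lens equation: 1/s_i = 1/f − 1/s_o = 1/(21.00) − 1/(123) = 0.04762 − 0.008130 = 0.03949, so s_i = 25.3 cm.
The image is real, inverted and reduced, on the far side of the lens.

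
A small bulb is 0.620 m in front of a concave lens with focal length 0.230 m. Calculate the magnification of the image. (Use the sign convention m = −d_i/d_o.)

For a concave lens, f = -0.230 m.
1/d_i = 1/f − 1/d_o = 1/(-0.2300) − 1/(0.620) = -5.961, so d_i = -0.1678 m.
m = −d_i/d_o = −(-0.1678)/(0.620) = +0.271.
The image is virtual, upright and reduced, on the same side as the object.

m = +0.271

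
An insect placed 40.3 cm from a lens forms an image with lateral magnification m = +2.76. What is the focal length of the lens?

m = −d_i/d_o ⇒ d_i = −m·d_o = −(+2.76)·(40.3) = -111.2 cm.
1/f = 1/d_o + 1/d_i = 1/(40.3) + 1/(-111.2) = 0.01582, so f = 63.2 cm.
Since f is positive, the lens is converging.

f = 63.2 cm (converging)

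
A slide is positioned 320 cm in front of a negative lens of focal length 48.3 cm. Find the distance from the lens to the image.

42.0 cm

For a negative lens, f = -48.3 cm.
Thin-lens equation: 1/s_i = 1/f − 1/s_o = 1/(-48.30) − 1/(320) = -0.02070 − 0.003125 = -0.02383, so s_i = -42.0 cm.
The image is virtual, upright and reduced, on the same side as the object.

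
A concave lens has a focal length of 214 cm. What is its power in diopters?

P = -0.467 D

For a concave lens, f = −214 cm.
f = -214 cm = -2.14 m.
P = 1/f = 1/(-2.14 m) = -0.467 D.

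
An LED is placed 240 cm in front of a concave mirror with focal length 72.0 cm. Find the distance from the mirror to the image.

103 cm

Mirror equation: 1/q = 1/f − 1/p = 1/(72.00) − 1/(240) = 0.01389 − 0.004167 = 0.009722, so q = 103 cm.
The image is real, inverted and reduced, in front of the mirror.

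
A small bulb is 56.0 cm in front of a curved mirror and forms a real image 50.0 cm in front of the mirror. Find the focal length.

Real image ⇒ d_i = +50.0 cm.
1/f = 1/d_o + 1/d_i = 1/(56.0) + 1/(50.0) = 0.03786, so f = 26.4 cm.
Since f is positive, the curved mirror is concave.

f = 26.4 cm (concave)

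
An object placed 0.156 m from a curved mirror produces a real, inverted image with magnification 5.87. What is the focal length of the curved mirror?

f = 0.133 m (concave)

m = −d_i/d_o ⇒ d_i = −m·d_o = −(-5.87)·(0.156) = 0.9157 m.
1/f = 1/d_o + 1/d_i = 1/(0.156) + 1/(0.9157) = 7.502, so f = 0.133 m.
Since f is positive, the curved mirror is concave.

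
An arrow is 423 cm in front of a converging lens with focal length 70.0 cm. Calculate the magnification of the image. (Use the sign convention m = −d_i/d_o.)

m = -0.198

1/d_i = 1/f − 1/d_o = 1/(70.00) − 1/(423) = 0.01192, so d_i = 83.88 cm.
m = −d_i/d_o = −(83.88)/(423) = -0.198.
The image is real, inverted and reduced, on the far side of the lens.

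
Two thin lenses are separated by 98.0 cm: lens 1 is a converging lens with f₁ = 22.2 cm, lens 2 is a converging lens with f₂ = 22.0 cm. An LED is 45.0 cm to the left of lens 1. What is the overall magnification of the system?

m = +0.666

Lens 1: 1/d_i1 = 1/(22.2) − 1/(45.0) = 0.02282, so d_i1 = 43.82 cm; m₁ = −d_i1/d_o1 = -0.9738.
d_o2 = 98.0 − (43.82) = 54.18 cm.
Lens 2: 1/d_i2 = 1/(22.0) − 1/(54.18) = 0.02700, so d_i2 = 37.04 cm; m₂ = −d_i2/d_o2 = -0.6837.
m = m₁·m₂ = (-0.9738)(-0.6837) = +0.666.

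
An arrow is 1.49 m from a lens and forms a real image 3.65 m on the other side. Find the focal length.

Real image ⇒ d_i = +3.65 m.
1/f = 1/d_o + 1/d_i = 1/(1.49) + 1/(3.65) = 0.9451, so f = 1.06 m.
Since f is positive, the lens is converging.

f = 1.06 m (converging)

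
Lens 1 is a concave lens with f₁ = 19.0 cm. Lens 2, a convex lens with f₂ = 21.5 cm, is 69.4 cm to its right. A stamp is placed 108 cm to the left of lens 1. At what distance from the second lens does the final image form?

28.7 cm

Lens 1 is diverging, so f₁ = −19.0 cm.
Lens 1: 1/d_i1 = 1/f₁ − 1/d_o1 = 1/(-19.0) − 1/(108) = -0.06189, so d_i1 = -16.16 cm.
The intermediate image is 16.16 cm to the left of lens 1 (virtual), which is 69.4 − (-16.16) = 85.56 cm to the left of lens 2, so d_o2 = +85.56 cm.
Lens 2: 1/d_i2 = 1/f₂ − 1/d_o2 = 1/(21.5) − 1/(85.56) = 0.03482, so d_i2 = 28.7 cm.
The final image is real, 28.7 cm to the right of lens 2 (overall magnification ≈ -0.050).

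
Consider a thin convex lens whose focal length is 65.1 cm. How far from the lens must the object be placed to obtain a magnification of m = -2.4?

m = −d_i/d_o ⇒ d_i = −m·d_o.
1/f = 1/d_o + 1/d_i = 1/d_o − 1/(m·d_o) = (1 − 1/m)/d_o, so d_o = f(1 − 1/m) = (65.10)(1 − 1/(-2.4)) = 92.2 cm.

92.2 cm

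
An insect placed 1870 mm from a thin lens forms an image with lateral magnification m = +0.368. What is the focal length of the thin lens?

f = -1090 mm (diverging)

m = −d_i/d_o ⇒ d_i = −m·d_o = −(+0.368)·(1870) = -688.2 mm.
1/f = 1/d_o + 1/d_i = 1/(1870) + 1/(-688.2) = -0.0009183, so f = -1090 mm.
Since f is negative, the thin lens is diverging.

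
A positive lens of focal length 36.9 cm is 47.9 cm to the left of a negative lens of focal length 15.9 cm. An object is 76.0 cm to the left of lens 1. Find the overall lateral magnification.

m = +1.89

Lens 1: 1/d_i1 = 1/(36.9) − 1/(76.0) = 0.01394, so d_i1 = 71.72 cm; m₁ = −d_i1/d_o1 = -0.9437.
d_o2 = 47.9 − (71.72) = -23.82 cm (virtual object).
f₂ = −15.9 cm (diverging).
Lens 2: 1/d_i2 = 1/(-15.9) − 1/(-23.82) = -0.02091, so d_i2 = -47.82 cm; m₂ = −d_i2/d_o2 = -2.008.
m = m₁·m₂ = (-0.9437)(-2.008) = +1.89.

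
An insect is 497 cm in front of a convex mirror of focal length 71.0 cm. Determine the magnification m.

m = +0.125

For a convex mirror, f = -71.0 cm.
1/d_i = 1/f − 1/d_o = 1/(-71.00) − 1/(497) = -0.01610, so d_i = -62.12 cm.
m = −d_i/d_o = −(-62.12)/(497) = +0.125.
The image is virtual, upright and reduced, behind the mirror.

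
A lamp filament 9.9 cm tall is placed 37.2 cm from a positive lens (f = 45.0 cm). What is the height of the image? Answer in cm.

57.1 cm

1/d_i = 1/f − 1/d_o = 1/(45.00) − 1/(37.2) = -0.004659, so d_i = -214.6 cm.
m = −d_i/d_o = +5.769.
|h_i| = |m|·h_o = 5.769 × 9.9 = 57.1 cm. The image is virtual, upright and enlarged, on the same side as the object.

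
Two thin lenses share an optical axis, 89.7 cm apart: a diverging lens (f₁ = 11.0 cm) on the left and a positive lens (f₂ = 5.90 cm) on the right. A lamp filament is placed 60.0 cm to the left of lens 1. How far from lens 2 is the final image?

Lens 1 is diverging, so f₁ = −11.0 cm.
Lens 1: 1/d_i1 = 1/f₁ − 1/d_o1 = 1/(-11.0) − 1/(60.0) = -0.1076, so d_i1 = -9.296 cm.
The intermediate image is 9.296 cm to the left of lens 1 (virtual), which is 89.7 − (-9.296) = 99.00 cm to the left of lens 2, so d_o2 = +99.00 cm.
Lens 2: 1/d_i2 = 1/f₂ − 1/d_o2 = 1/(5.90) − 1/(99.00) = 0.1594, so d_i2 = 6.27 cm.
The final image is real, 6.27 cm to the right of lens 2 (overall magnification ≈ -0.0098).

6.27 cm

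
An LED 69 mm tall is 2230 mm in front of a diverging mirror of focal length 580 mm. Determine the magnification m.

For a diverging mirror, f = -580 mm.
1/d_i = 1/f − 1/d_o = 1/(-580.0) − 1/(2230) = -0.002173, so d_i = -460.3 mm.
m = −d_i/d_o = −(-460.3)/(2230) = +0.206.
The image is virtual, upright and reduced, behind the mirror.

m = +0.206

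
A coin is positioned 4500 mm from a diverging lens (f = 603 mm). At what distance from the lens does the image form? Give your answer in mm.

For a diverging lens, f = -603 mm.
Thin-lens equation: 1/d_i = 1/f − 1/d_o = 1/(-603.0) − 1/(4500) = -0.001658 − 0.0002222 = -0.001881, so d_i = -532 mm.
The image is virtual, upright and reduced, on the same side as the object.

532 mm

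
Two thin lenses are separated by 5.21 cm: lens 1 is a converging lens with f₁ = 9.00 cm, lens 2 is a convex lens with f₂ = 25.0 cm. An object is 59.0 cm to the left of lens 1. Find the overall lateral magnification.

m = -0.148

Lens 1: 1/d_i1 = 1/(9.00) − 1/(59.0) = 0.09416, so d_i1 = 10.62 cm; m₁ = −d_i1/d_o1 = -0.1800.
d_o2 = 5.21 − (10.62) = -5.410 cm (virtual object).
Lens 2: 1/d_i2 = 1/(25.0) − 1/(-5.410) = 0.2248, so d_i2 = 4.448 cm; m₂ = −d_i2/d_o2 = +0.8221.
m = m₁·m₂ = (-0.1800)(+0.8221) = -0.148.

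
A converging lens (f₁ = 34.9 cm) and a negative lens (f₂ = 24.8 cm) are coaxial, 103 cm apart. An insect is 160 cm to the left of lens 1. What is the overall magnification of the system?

Lens 1: 1/d_i1 = 1/(34.9) − 1/(160) = 0.02240, so d_i1 = 44.64 cm; m₁ = −d_i1/d_o1 = -0.2790.
d_o2 = 103 − (44.64) = 58.36 cm.
f₂ = −24.8 cm (diverging).
Lens 2: 1/d_i2 = 1/(-24.8) − 1/(58.36) = -0.05746, so d_i2 = -17.40 cm; m₂ = −d_i2/d_o2 = +0.2982.
m = m₁·m₂ = (-0.2790)(+0.2982) = -0.0832.

m = -0.0832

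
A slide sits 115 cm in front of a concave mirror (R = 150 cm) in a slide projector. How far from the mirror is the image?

f = R/2 = 150/2 = 75.00 cm.
Mirror equation: 1/q = 1/f − 1/p = 1/(75.00) − 1/(115) = 0.01333 − 0.008696 = 0.004638, so q = 216 cm.
The image is real, inverted and enlarged, in front of the mirror.

216 cm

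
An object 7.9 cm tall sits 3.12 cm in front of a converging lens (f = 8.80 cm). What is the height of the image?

1/d_i = 1/f − 1/d_o = 1/(8.800) − 1/(3.12) = -0.2069, so d_i = -4.834 cm.
m = −d_i/d_o = +1.549.
|h_i| = |m|·h_o = 1.549 × 7.9 = 12.2 cm. The image is virtual, upright and enlarged, on the same side as the object.

12.2 cm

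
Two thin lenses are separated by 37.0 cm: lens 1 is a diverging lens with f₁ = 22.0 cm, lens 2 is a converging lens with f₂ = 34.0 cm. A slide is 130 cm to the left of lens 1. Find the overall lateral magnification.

m = -0.226

f₁ = −22.0 cm (diverging).
Lens 1: 1/d_i1 = 1/(-22.0) − 1/(130) = -0.05315, so d_i1 = -18.82 cm; m₁ = −d_i1/d_o1 = +0.1448.
d_o2 = 37.0 − (-18.82) = 55.82 cm.
Lens 2: 1/d_i2 = 1/(34.0) − 1/(55.82) = 0.01150, so d_i2 = 86.98 cm; m₂ = −d_i2/d_o2 = -1.558.
m = m₁·m₂ = (+0.1448)(-1.558) = -0.226.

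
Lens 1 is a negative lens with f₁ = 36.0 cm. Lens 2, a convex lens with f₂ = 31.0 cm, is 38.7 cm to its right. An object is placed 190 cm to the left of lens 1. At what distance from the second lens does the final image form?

Lens 1 is diverging, so f₁ = −36.0 cm.
Lens 1: 1/d_i1 = 1/f₁ − 1/d_o1 = 1/(-36.0) − 1/(190) = -0.03304, so d_i1 = -30.27 cm.
The intermediate image is 30.27 cm to the left of lens 1 (virtual), which is 38.7 − (-30.27) = 68.97 cm to the left of lens 2, so d_o2 = +68.97 cm.
Lens 2: 1/d_i2 = 1/f₂ − 1/d_o2 = 1/(31.0) − 1/(68.97) = 0.01776, so d_i2 = 56.3 cm.
The final image is real, 56.3 cm to the right of lens 2 (overall magnification ≈ -0.13).

56.3 cm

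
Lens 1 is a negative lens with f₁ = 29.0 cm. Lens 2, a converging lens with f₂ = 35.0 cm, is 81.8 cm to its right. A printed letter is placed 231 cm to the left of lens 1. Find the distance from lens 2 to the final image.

Lens 1 is diverging, so f₁ = −29.0 cm.
Lens 1: 1/d_i1 = 1/f₁ − 1/d_o1 = 1/(-29.0) − 1/(231) = -0.03881, so d_i1 = -25.77 cm.
The intermediate image is 25.77 cm to the left of lens 1 (virtual), which is 81.8 − (-25.77) = 107.6 cm to the left of lens 2, so d_o2 = +107.6 cm.
Lens 2: 1/d_i2 = 1/f₂ − 1/d_o2 = 1/(35.0) − 1/(107.6) = 0.01928, so d_i2 = 51.9 cm.
The final image is real, 51.9 cm to the right of lens 2 (overall magnification ≈ -0.054).

51.9 cm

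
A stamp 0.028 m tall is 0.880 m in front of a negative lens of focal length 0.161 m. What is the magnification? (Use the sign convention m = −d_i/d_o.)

For a negative lens, f = -0.161 m.
1/d_i = 1/f − 1/d_o = 1/(-0.1610) − 1/(0.880) = -7.348, so d_i = -0.1361 m.
m = −d_i/d_o = −(-0.1361)/(0.880) = +0.155.
The image is virtual, upright and reduced, on the same side as the object.

m = +0.155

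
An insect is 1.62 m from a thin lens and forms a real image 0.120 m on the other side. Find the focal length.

Real image ⇒ d_i = +0.120 m.
1/f = 1/d_o + 1/d_i = 1/(1.62) + 1/(0.120) = 8.951, so f = 0.112 m.
Since f is positive, the thin lens is converging.

f = 0.112 m (converging)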